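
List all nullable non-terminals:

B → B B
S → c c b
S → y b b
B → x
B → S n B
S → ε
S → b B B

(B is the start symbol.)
ε-productions: S → ε
So S is immediately nullable.
No further non-terminal can be added: every production for the remaining non-terminals contains a terminal or a non-nullable non-terminal.
Nullable = { 'S' }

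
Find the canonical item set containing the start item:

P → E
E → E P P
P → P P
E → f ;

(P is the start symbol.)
First, augment the grammar with P' → P
I₀ = CLOSURE({ [P' → . P] }):
  [P' → . P] has the dot before P: add [P → . E], [P → . P P]
  [P → . E] has the dot before E: add [E → . E P P], [E → . f ;]
No further items can be added.

I₀ = { [E → . E P P], [E → . f ;], [P → . E], [P → . P P], [P' → . P] }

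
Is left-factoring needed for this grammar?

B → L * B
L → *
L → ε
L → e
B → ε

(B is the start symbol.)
No, left-factoring is not needed

Left-factoring is needed when two productions for the same non-terminal
share a common prefix on the right-hand side.

Productions for B:
  B → L * B
  B → ε
Productions for L:
  L → *
  L → ε
  L → e

No common prefixes found.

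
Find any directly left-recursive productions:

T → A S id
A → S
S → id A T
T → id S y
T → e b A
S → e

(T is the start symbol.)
Direct left recursion occurs when N → N α for some non-terminal N (the right-hand side begins with the left-hand side itself).

T → A S id: starts with A
A → S: starts with S
S → id A T: starts with id
T → id S y: starts with id
T → e b A: starts with e
S → e: starts with e

No direct left recursion found.

Answer: No direct left recursion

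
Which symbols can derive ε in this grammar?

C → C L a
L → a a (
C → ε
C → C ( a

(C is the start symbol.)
{ 'C' }

ε-productions: C → ε
So C is immediately nullable.
No further non-terminal can be added: every production for the remaining non-terminals contains a terminal or a non-nullable non-terminal.
Nullable = { 'C' }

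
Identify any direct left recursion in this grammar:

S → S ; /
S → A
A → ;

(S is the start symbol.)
S → S ; /: LEFT RECURSIVE (starts with S)
S → A: starts with A
A → ;: starts with ';'

The grammar has direct left recursion on: S.

Answer: Yes, S is left-recursive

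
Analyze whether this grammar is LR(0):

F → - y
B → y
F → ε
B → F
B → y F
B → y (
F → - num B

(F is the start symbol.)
No. Shift-reduce conflict between [F → .] and [F → . - num B]

Augment with F' → F and build the canonical LR(0) collection (I0 = CLOSURE({[F' → . F]}), then GOTO on every symbol after a dot until no new states appear). It has 10 states:
  I0: { [F → . - num B], [F → . - y], [F → .], [F' → . F] }  — shift, reduce
  I1: { [F → - . num B], [F → - . y] }  — shift
  I2: { [F' → F .] }  — accept
  I3: { [B → . F], [B → . y (], [B → . y F], [B → . y], [F → - num . B], [F → . - num B], [F → . - y], [F → .] }  — shift, reduce
  I4: { [F → - y .] }  — reduce
  I5: { [F → - num B .] }  — reduce
  I6: { [B → F .] }  — reduce
  I7: { [B → y . (], [B → y . F], [B → y .], [F → . - num B], [F → . - y], [F → .] }  — shift, 2 reduces
  I8: { [B → y ( .] }  — reduce
  I9: { [B → y F .] }  — reduce

Conflict in state I0:
  Shift-reduce conflict between [F → .] and [F → . - num B]
So the grammar is NOT LR(0).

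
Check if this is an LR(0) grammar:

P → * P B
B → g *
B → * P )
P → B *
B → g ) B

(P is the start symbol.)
Augment with P' → P and build the canonical LR(0) collection (I0 = CLOSURE({[P' → . P]}), then GOTO on every symbol after a dot until no new states appear). It has 14 states:
  I0: { [B → . * P )], [B → . g ) B], [B → . g *], [P → . * P B], [P → . B *], [P' → . P] }  — shift
  I1: { [B → * . P )], [B → . * P )], [B → . g ) B], [B → . g *], [P → * . P B], [P → . * P B], [P → . B *] }  — shift
  I2: { [P → B . *] }  — shift
  I3: { [P' → P .] }  — accept
  I4: { [B → g . ) B], [B → g . *] }  — shift
  I5: { [B → . * P )], [B → . g ) B], [B → . g *], [B → g ) . B] }  — shift
  I6: { [B → g * .] }  — reduce
  I7: { [B → * . P )], [B → . * P )], [B → . g ) B], [B → . g *], [P → . * P B], [P → . B *] }  — shift
  I8: { [B → g ) B .] }  — reduce
  I9: { [B → * P . )] }  — shift
  I10: { [B → * P ) .] }  — reduce
  I11: { [P → B * .] }  — reduce
  I12: { [B → * P . )], [B → . * P )], [B → . g ) B], [B → . g *], [P → * P . B] }  — shift
  I13: { [P → * P B .] }  — reduce

Every state is either a pure shift/goto state or contains exactly one complete item and nothing to shift — no conflicts. The grammar is LR(0).

Answer: Yes, the grammar is LR(0)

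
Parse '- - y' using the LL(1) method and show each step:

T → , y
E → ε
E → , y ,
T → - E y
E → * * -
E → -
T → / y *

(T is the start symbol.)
LL(1) parsing maintains a stack (initially the start symbol over $) and the input. At each step: if the stack top is a terminal, match it against the current input token; if it is a non-terminal N, replace it with the RHS of M[N, lookahead] (the unique production whose predict set contains the lookahead).

Stack is shown with the top on the left.

Stack    Input    Action
------------------------
T $      - - y $  output T → - E y
- E y $  - - y $  match '-'
E y $    - y $    output E → -
- y $    - y $    match '-'
y $      y $      match 'y'
$        $        accept

The string is accepted.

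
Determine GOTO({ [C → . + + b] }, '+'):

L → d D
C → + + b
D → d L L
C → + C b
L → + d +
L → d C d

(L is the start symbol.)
GOTO(I, '+') = CLOSURE({ [A → αX.β] : [A → α.Xβ] ∈ I, X = '+' })

Items with dot before '+', with the dot advanced:
  [C → . + + b] → [C → + . + b]
Closure adds nothing (no advanced item has the dot before a non-terminal).

GOTO = { [C → + . + b] }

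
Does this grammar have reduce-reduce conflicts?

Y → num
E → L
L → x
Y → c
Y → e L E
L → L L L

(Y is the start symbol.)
Augment with Y' → Y and build the canonical LR(0) collection (I0 = CLOSURE({[Y' → . Y]}), then GOTO on every symbol after a dot until no new states appear). It has 10 states:
  I0: { [Y → . c], [Y → . e L E], [Y → . num], [Y' → . Y] }  — shift
  I1: { [Y' → Y .] }  — accept
  I2: { [Y → c .] }  — reduce
  I3: { [L → . L L L], [L → . x], [Y → e . L E] }  — shift
  I4: { [Y → num .] }  — reduce
  I5: { [E → . L], [L → . L L L], [L → . x], [L → L . L L], [Y → e L . E] }  — shift
  I6: { [L → x .] }  — reduce
  I7: { [Y → e L E .] }  — reduce
  I8: { [E → L .], [L → . L L L], [L → . x], [L → L . L L], [L → L L . L] }  — shift, reduce
  I9: { [L → . L L L], [L → . x], [L → L . L L], [L → L L . L], [L → L L L .] }  — shift, reduce

No state contains more than one complete item.

Answer: No reduce-reduce conflicts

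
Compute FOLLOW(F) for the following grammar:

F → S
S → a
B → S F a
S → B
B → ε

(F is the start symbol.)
F is the start symbol, so $ ∈ FOLLOW(F).
In B → S F a: F is followed by a, add FIRST(a) \ {ε} = { 'a' }

Taking the union: FOLLOW(F) = { $, 'a' }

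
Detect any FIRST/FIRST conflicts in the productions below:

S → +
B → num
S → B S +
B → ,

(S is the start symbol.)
No FIRST/FIRST conflicts.

FIRST sets of the non-terminals at (or reachable through a nullable prefix from) the front of some alternative:
  FIRST(B) = { ',', 'num' }

Productions for S:
  S → +: FIRST = { '+' }
  S → B S +: FIRST = { ',', 'num' }
Productions for B:
  B → num: FIRST = { 'num' }
  B → ,: FIRST = { ',' }

All alternatives of each non-terminal have pairwise disjoint FIRST sets.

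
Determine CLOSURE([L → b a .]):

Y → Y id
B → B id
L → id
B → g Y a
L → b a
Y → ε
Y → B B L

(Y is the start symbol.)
Start with: [L → b a .]
The dot is at the end, so nothing is added.

CLOSURE = { [L → b a .] }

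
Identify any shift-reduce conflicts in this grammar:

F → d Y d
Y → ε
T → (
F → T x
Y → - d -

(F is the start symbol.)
Yes — I4: [Y → .] vs [Y → . - d -]

A shift-reduce conflict occurs when an LR(0) state has both:
  - a complete (reduce) item [A → α .] (dot at the end), and
  - a shift item [B → β . c γ] (dot before a terminal).

Augment with F' → F and build the canonical LR(0) collection (I0 = CLOSURE({[F' → . F]}), then GOTO on every symbol after a dot until no new states appear). It has 11 states:
  I0: { [F → . T x], [F → . d Y d], [F' → . F], [T → . (] }  — shift
  I1: { [T → ( .] }  — reduce
  I2: { [F' → F .] }  — accept
  I3: { [F → T . x] }  — shift
  I4: { [F → d . Y d], [Y → . - d -], [Y → .] }  — shift, reduce
  I5: { [Y → - . d -] }  — shift
  I6: { [F → d Y . d] }  — shift
  I7: { [F → d Y d .] }  — reduce
  I8: { [Y → - d . -] }  — shift
  I9: { [Y → - d - .] }  — reduce
  I10: { [F → T x .] }  — reduce

I4 contains reduce item [Y → .] and shift item [Y → . - d -] — shift-reduce conflict.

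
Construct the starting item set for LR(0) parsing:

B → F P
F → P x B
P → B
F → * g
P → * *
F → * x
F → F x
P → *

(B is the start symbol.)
{ [B → . F P], [B' → . B], [F → . * g], [F → . * x], [F → . F x], [F → . P x B], [P → . * *], [P → . *], [P → . B] }

First, augment the grammar with B' → B
I₀ = CLOSURE({ [B' → . B] }):
  [B' → . B] has the dot before B: add [B → . F P]
  [B → . F P] has the dot before F: add [F → . P x B], [F → . * g], [F → . * x], [F → . F x]
  [F → . P x B] has the dot before P: add [P → . B], [P → . * *], [P → . *]
No further items can be added.

I₀ = { [B → . F P], [B' → . B], [F → . * g], [F → . * x], [F → . F x], [F → . P x B], [P → . * *], [P → . *], [P → . B] }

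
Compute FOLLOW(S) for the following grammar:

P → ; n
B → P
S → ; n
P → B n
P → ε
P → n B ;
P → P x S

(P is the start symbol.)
{ $, ';', 'n', 'x' }

In P → P x S: S is at the end, add FOLLOW(P)

The FOLLOW sets referred to above (computed the same way, to a fixed point):
  FOLLOW(P) = { $, ';', 'n', 'x' }

Taking the union: FOLLOW(S) = { $, ';', 'n', 'x' }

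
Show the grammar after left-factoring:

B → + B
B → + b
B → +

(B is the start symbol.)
B → + B'
B' → B
B' → b
B' → ε

Left-factoring transforms A → αβ₁ | αβ₂ into A → αA' and A' → β₁ | β₂
(α is the longest common prefix among the alternatives). Repeat until
no nonterminal has two alternatives with a common prefix.

Round 1: B has alternatives sharing prefix '+'. Introduce B': B → + B'
  Add: B' → B
  Add: B' → b
  Add: B' → ε

No remaining common prefixes — done.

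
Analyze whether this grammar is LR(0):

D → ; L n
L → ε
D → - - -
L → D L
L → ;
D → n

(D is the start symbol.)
A grammar is LR(0) if no state in the canonical LR(0) collection has:
  - both a shift item (dot before a terminal) and a complete item (shift-reduce conflict), or
  - two or more complete items (reduce-reduce conflict; the accept item [D' → D .] counts as a complete item here).

Augment with D' → D and build the canonical LR(0) collection (I0 = CLOSURE({[D' → . D]}), then GOTO on every symbol after a dot until no new states appear). It has 12 states:
  I0: { [D → . - - -], [D → . ; L n], [D → . n], [D' → . D] }  — shift
  I1: { [D → - . - -] }  — shift
  I2: { [D → . - - -], [D → . ; L n], [D → . n], [D → ; . L n], [L → . ;], [L → . D L], [L → .] }  — shift, reduce
  I3: { [D' → D .] }  — accept
  I4: { [D → n .] }  — reduce
  I5: { [D → . - - -], [D → . ; L n], [D → . n], [D → ; . L n], [L → . ;], [L → . D L], [L → .], [L → ; .] }  — shift, 2 reduces
  I6: { [D → . - - -], [D → . ; L n], [D → . n], [L → . ;], [L → . D L], [L → .], [L → D . L] }  — shift, reduce
  I7: { [D → ; L . n] }  — shift
  I8: { [D → ; L n .] }  — reduce
  I9: { [L → D L .] }  — reduce
  I10: { [D → - - . -] }  — shift
  I11: { [D → - - - .] }  — reduce

Conflict in state I2:
  Shift-reduce conflict between [L → .] and [D → . - - -]
So the grammar is NOT LR(0).

Answer: No. Shift-reduce conflict between [L → .] and [D → . - - -]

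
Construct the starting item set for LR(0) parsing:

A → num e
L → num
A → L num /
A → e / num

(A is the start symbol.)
{ [A → . L num /], [A → . e / num], [A → . num e], [A' → . A], [L → . num] }

First, augment the grammar with A' → A
I₀ = CLOSURE({ [A' → . A] }):
  [A' → . A] has the dot before A: add [A → . num e], [A → . L num /], [A → . e / num]
  [A → . L num /] has the dot before L: add [L → . num]
No further items can be added.

I₀ = { [A → . L num /], [A → . e / num], [A → . num e], [A' → . A], [L → . num] }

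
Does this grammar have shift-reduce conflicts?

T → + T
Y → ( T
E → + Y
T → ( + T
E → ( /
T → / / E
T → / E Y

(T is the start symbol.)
No shift-reduce conflicts

A shift-reduce conflict occurs when an LR(0) state has both:
  - a complete (reduce) item [A → α .] (dot at the end), and
  - a shift item [B → β . c γ] (dot before a terminal).

Augment with T' → T and build the canonical LR(0) collection (I0 = CLOSURE({[T' → . T]}), then GOTO on every symbol after a dot until no new states appear). It has 18 states:
  I0: { [T → . ( + T], [T → . + T], [T → . / / E], [T → . / E Y], [T' → . T] }  — shift
  I1: { [T → ( . + T] }  — shift
  I2: { [T → + . T], [T → . ( + T], [T → . + T], [T → . / / E], [T → . / E Y] }  — shift
  I3: { [E → . ( /], [E → . + Y], [T → / . / E], [T → / . E Y] }  — shift
  I4: { [T' → T .] }  — accept
  I5: { [E → ( . /] }  — shift
  I6: { [E → + . Y], [Y → . ( T] }  — shift
  I7: { [E → . ( /], [E → . + Y], [T → / / . E] }  — shift
  I8: { [T → / E . Y], [Y → . ( T] }  — shift
  I9: { [T → . ( + T], [T → . + T], [T → . / / E], [T → . / E Y], [Y → ( . T] }  — shift
  I10: { [T → / E Y .] }  — reduce
  I11: { [Y → ( T .] }  — reduce
  I12: { [T → / / E .] }  — reduce
  I13: { [E → + Y .] }  — reduce
  I14: { [E → ( / .] }  — reduce
  I15: { [T → + T .] }  — reduce
  I16: { [T → ( + . T], [T → . ( + T], [T → . + T], [T → . / / E], [T → . / E Y] }  — shift
  I17: { [T → ( + T .] }  — reduce

No state contains both a complete item and a shift item.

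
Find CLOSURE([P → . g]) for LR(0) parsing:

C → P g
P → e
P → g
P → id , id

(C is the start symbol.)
To compute CLOSURE, for each item [A → α.Bβ] where B is a non-terminal, add [B → .γ] for all productions B → γ; repeat for the newly added items until nothing changes.

Start with: [P → . g]
The dot precedes the terminal g, so nothing is added.

CLOSURE = { [P → . g] }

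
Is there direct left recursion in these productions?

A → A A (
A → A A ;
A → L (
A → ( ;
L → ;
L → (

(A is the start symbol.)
Direct left recursion occurs when N → N α for some non-terminal N (the right-hand side begins with the left-hand side itself).

A → A A (: LEFT RECURSIVE (starts with A)
A → A A ;: LEFT RECURSIVE (starts with A)
A → L (: starts with L
A → ( ;: starts with '('
L → ;: starts with ';'
L → (: starts with '('

The grammar has direct left recursion on: A.

Answer: Yes, A is left-recursive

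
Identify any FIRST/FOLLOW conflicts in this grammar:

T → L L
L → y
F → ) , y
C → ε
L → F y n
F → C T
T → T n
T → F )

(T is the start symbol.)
A FIRST/FOLLOW conflict occurs when a non-terminal N has a nullable alternative N → β (β ⇒* ε) and another alternative N → α with FIRST(α) ∩ FOLLOW(N) ≠ ∅: on such a lookahead the parser cannot decide between expanding α and letting N vanish via β.

Nullable non-terminals: C.
C has a nullable alternative but only one production, so nothing to check.

F, L, T have no nullable alternative, so no FIRST/FOLLOW check is needed there.

No FIRST/FOLLOW conflicts found.

Answer: No FIRST/FOLLOW conflicts.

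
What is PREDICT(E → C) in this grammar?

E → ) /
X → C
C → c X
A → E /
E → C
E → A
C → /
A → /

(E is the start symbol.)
{ '/', 'c' }

PREDICT(E → C) = (FIRST(RHS) \ {ε}) ∪ (FOLLOW(E) if ε ∈ FIRST(RHS), i.e. RHS ⇒* ε)
FIRST(C) = { '/', 'c' }
FIRST(C) = { '/', 'c' }
ε ∉ FIRST(C), so FOLLOW(E) is not added.
PREDICT(E → C) = { '/', 'c' }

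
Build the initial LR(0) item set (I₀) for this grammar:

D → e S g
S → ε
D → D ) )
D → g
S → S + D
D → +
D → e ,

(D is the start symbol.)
{ [D → . +], [D → . D ) )], [D → . e ,], [D → . e S g], [D → . g], [D' → . D] }

First, augment the grammar with D' → D
I₀ = CLOSURE({ [D' → . D] }):
  [D' → . D] has the dot before D: add [D → . e S g], [D → . D ) )], [D → . g], [D → . +], [D → . e ,]
No further items can be added.

I₀ = { [D → . +], [D → . D ) )], [D → . e ,], [D → . e S g], [D → . g], [D' → . D] }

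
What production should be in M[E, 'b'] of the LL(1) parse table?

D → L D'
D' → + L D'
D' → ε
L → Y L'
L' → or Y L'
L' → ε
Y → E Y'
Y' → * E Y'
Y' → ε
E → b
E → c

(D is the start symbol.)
E → b

To find M[E, 'b'], we find productions for E where 'b' is in the predict set (PREDICT(N → α) = (FIRST(α) \ {ε}) ∪ (FOLLOW(N) if α ⇒* ε)).

E → b: PREDICT = { 'b' }
  'b' is in predict set, so this production goes in M[E, 'b']
E → c: PREDICT = { 'c' }

M[E, 'b'] = E → b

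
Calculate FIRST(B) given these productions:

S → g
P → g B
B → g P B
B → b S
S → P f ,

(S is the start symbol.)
To compute FIRST(B), examine every production with B on the left-hand side, reading each right-hand side left to right until a non-nullable symbol is reached.

From B → g P B:
  - g is a terminal: add 'g' and stop
From B → b S:
  - b is a terminal: add 'b' and stop

Collecting: FIRST(B) = { 'b', 'g' }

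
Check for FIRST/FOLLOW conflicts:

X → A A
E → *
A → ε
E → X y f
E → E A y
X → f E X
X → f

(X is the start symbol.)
A FIRST/FOLLOW conflict occurs when a non-terminal N has a nullable alternative N → β (β ⇒* ε) and another alternative N → α with FIRST(α) ∩ FOLLOW(N) ≠ ∅: on such a lookahead the parser cannot decide between expanding α and letting N vanish via β.

Nullable non-terminals: A, X.
FIRST sets used below: FIRST(A) = { ε }
A has a nullable alternative but only one production, so nothing to check.

X: nullable alternative(s) X → A A; FOLLOW(X) = { $, 'y' }
  X → A A: FIRST \ {ε} = { } — this is the only nullable alternative, skip
  X → f E X: FIRST \ {ε} = { 'f' } — disjoint from FOLLOW(X)
  X → f: FIRST \ {ε} = { 'f' } — disjoint from FOLLOW(X)

E has no nullable alternative, so no FIRST/FOLLOW check is needed there.

No FIRST/FOLLOW conflicts found.

Answer: No FIRST/FOLLOW conflicts.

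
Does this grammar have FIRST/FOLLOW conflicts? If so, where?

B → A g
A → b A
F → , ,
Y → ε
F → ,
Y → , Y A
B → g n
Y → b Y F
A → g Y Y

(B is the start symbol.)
Yes. Y → ',' Y A with FOLLOW(Y) on { ',' }; Y → b Y F with FOLLOW(Y) on { 'b' }

A FIRST/FOLLOW conflict occurs when a non-terminal N has a nullable alternative N → β (β ⇒* ε) and another alternative N → α with FIRST(α) ∩ FOLLOW(N) ≠ ∅: on such a lookahead the parser cannot decide between expanding α and letting N vanish via β.

Nullable non-terminals: Y.

Y: nullable alternative(s) Y → ε; FOLLOW(Y) = { ',', 'b', 'g' }
  Y → ε: FIRST \ {ε} = { } — this is the only nullable alternative, skip
  Y → , Y A: FIRST \ {ε} = { ',' } — overlaps FOLLOW(Y) on { ',' }: CONFLICT
  Y → b Y F: FIRST \ {ε} = { 'b' } — overlaps FOLLOW(Y) on { 'b' }: CONFLICT

A, B, F have no nullable alternative, so no FIRST/FOLLOW check is needed there.

So the grammar has 2 FIRST/FOLLOW conflicts (marked CONFLICT above).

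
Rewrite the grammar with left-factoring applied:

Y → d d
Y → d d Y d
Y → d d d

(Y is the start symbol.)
Left-factoring transforms A → αβ₁ | αβ₂ into A → αA' and A' → β₁ | β₂
(α is the longest common prefix among the alternatives). Repeat until
no nonterminal has two alternatives with a common prefix.

Round 1: Y has alternatives sharing prefix 'd d'. Introduce Y': Y → d d Y'
  Add: Y' → ε
  Add: Y' → Y d
  Add: Y' → d

No remaining common prefixes — done.

Resulting grammar:
Y → d d Y'
Y' → ε
Y' → Y d
Y' → d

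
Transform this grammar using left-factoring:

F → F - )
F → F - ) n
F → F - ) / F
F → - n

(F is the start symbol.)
Left-factoring transforms A → αβ₁ | αβ₂ into A → αA' and A' → β₁ | β₂
(α is the longest common prefix among the alternatives). Repeat until
no nonterminal has two alternatives with a common prefix.

Round 1: F has alternatives sharing prefix 'F - )'. Introduce F': F → F - ) F'
  Add: F' → ε
  Add: F' → n
  Add: F' → / F

No remaining common prefixes — done.

Resulting grammar:
F → F - ) F'
F' → ε
F' → n
F' → / F
F → - n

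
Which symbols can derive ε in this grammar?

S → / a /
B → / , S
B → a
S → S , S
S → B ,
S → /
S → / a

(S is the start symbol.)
None

A non-terminal is nullable if it can derive ε (the empty string): either it has an ε-production, or it has a production whose right-hand side consists entirely of nullable non-terminals.

There are no ε-productions, so no non-terminal can derive ε.
No non-terminals are nullable.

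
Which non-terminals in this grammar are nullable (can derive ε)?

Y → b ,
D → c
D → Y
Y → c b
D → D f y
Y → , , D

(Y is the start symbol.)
A non-terminal is nullable if it can derive ε (the empty string): either it has an ε-production, or it has a production whose right-hand side consists entirely of nullable non-terminals.

There are no ε-productions, so no non-terminal can derive ε.
No non-terminals are nullable.

Answer: None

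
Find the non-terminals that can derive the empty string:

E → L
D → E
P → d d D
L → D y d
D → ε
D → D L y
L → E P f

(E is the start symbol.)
A non-terminal is nullable if it can derive ε (the empty string): either it has an ε-production, or it has a production whose right-hand side consists entirely of nullable non-terminals.

ε-productions: D → ε
So D is immediately nullable.
No further non-terminal can be added: every production for the remaining non-terminals contains a terminal or a non-nullable non-terminal.
Nullable = { 'D' }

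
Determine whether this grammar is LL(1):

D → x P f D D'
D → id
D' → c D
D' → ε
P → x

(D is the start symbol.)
No. Predict set conflict for D': { 'c' }

Relevant sets:
  FOLLOW(D') = { $, 'c' }

For D:
  PREDICT(D → x P f D D') = { 'x' }
  PREDICT(D → id) = { 'id' }
For D':
  PREDICT(D' → c D) = { 'c' }
  PREDICT(D' → ε) = { $, 'c' }
P has a single production, so nothing to check there.

Conflict found: Predict set conflict for D': { 'c' }
The grammar is NOT LL(1).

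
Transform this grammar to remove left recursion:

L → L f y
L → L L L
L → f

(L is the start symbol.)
L → f L'
L' → f y L'
L' → L L L'
L' → ε

L is directly left-recursive. The standard transformation for
  A → A α₁ | ... | A α_m | β₁ | ... | β_n
is
  A  → β₁ A' | ... | β_n A'
  A' → α₁ A' | ... | α_m A' | ε

L → f becomes L → f L'
L → L f y becomes L' → f y L'
L → L L L becomes L' → L L L'
Add L' → ε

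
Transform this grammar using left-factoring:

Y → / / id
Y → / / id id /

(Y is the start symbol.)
Y → / / id Y'
Y' → ε
Y' → id /

Left-factoring transforms A → αβ₁ | αβ₂ into A → αA' and A' → β₁ | β₂
(α is the longest common prefix among the alternatives). Repeat until
no nonterminal has two alternatives with a common prefix.

Round 1: Y has alternatives sharing prefix '/ / id'. Introduce Y': Y → / / id Y'
  Add: Y' → ε
  Add: Y' → id /

No remaining common prefixes — done.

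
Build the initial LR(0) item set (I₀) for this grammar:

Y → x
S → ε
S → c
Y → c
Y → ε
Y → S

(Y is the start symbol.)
{ [S → . c], [S → .], [Y → . S], [Y → . c], [Y → . x], [Y → .], [Y' → . Y] }

First, augment the grammar with Y' → Y
I₀ = CLOSURE({ [Y' → . Y] }):
  [Y' → . Y] has the dot before Y: add [Y → . x], [Y → . c], [Y → .], [Y → . S]
  [Y → . S] has the dot before S: add [S → .], [S → . c]
No further items can be added.

I₀ = { [S → . c], [S → .], [Y → . S], [Y → . c], [Y → . x], [Y → .], [Y' → . Y] }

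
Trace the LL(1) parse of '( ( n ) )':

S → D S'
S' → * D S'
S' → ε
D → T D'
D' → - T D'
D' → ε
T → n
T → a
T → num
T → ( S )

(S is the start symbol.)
LL(1) parsing maintains a stack (initially the start symbol over $) and the input. At each step: if the stack top is a terminal, match it against the current input token; if it is a non-terminal N, replace it with the RHS of M[N, lookahead] (the unique production whose predict set contains the lookahead).

Stack is shown with the top on the left.

Stack                      Input        Action
----------------------------------------------
S $                        ( ( n ) ) $  output S → D S'
D S' $                     ( ( n ) ) $  output D → T D'
T D' S' $                  ( ( n ) ) $  output T → ( S )
( S ) D' S' $              ( ( n ) ) $  match '('
S ) D' S' $                ( n ) ) $    output S → D S'
D S' ) D' S' $             ( n ) ) $    output D → T D'
T D' S' ) D' S' $          ( n ) ) $    output T → ( S )
( S ) D' S' ) D' S' $      ( n ) ) $    match '('
S ) D' S' ) D' S' $        n ) ) $      output S → D S'
D S' ) D' S' ) D' S' $     n ) ) $      output D → T D'
T D' S' ) D' S' ) D' S' $  n ) ) $      output T → n
n D' S' ) D' S' ) D' S' $  n ) ) $      match 'n'
D' S' ) D' S' ) D' S' $    ) ) $        output D' → ε
S' ) D' S' ) D' S' $       ) ) $        output S' → ε
) D' S' ) D' S' $          ) ) $        match ')'
D' S' ) D' S' $            ) $          output D' → ε
S' ) D' S' $               ) $          output S' → ε
) D' S' $                  ) $          match ')'
D' S' $                    $            output D' → ε
S' $                       $            output S' → ε
$                          $            accept

The string is accepted.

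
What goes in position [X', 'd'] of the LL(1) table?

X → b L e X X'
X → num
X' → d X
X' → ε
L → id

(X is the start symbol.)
X' → d X, X' → ε

To find M[X', 'd'], we find productions for X' where 'd' is in the predict set (PREDICT(N → α) = (FIRST(α) \ {ε}) ∪ (FOLLOW(N) if α ⇒* ε)).

Relevant sets:
  FOLLOW(X') = { $, 'd' }

X' → d X: PREDICT = { 'd' }
  'd' is in predict set, so this production goes in M[X', 'd']
X' → ε: PREDICT = { $, 'd' }
  'd' is in predict set, so this production goes in M[X', 'd']

M[X', 'd'] = X' → d X, X' → ε  (a multiply-defined cell — the grammar is not LL(1))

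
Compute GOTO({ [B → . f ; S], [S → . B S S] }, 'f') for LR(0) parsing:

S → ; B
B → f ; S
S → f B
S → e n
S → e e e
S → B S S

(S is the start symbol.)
GOTO(I, 'f') = CLOSURE({ [A → αX.β] : [A → α.Xβ] ∈ I, X = 'f' })

Items with dot before 'f', with the dot advanced:
  [B → . f ; S] → [B → f . ; S]
Closure adds nothing (no advanced item has the dot before a non-terminal).

GOTO = { [B → f . ; S] }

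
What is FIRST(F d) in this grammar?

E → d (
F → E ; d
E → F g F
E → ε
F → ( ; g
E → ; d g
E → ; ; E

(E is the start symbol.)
{ '(', ';', 'd' }

FIRST sets of the non-terminals involved (from the grammar, by fixed-point iteration):
  FIRST(F) = { '(', ';', 'd' }

To compute FIRST(F d), process the symbols left to right:
Symbol F is a non-terminal. Add FIRST(F) \ {ε} = { '(', ';', 'd' }
F is not nullable (ε ∉ FIRST(F)), so stop here.
FIRST(F d) = { '(', ';', 'd' }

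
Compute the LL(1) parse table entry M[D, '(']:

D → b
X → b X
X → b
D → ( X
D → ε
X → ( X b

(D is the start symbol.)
To find M[D, '('], we find productions for D where '(' is in the predict set (PREDICT(N → α) = (FIRST(α) \ {ε}) ∪ (FOLLOW(N) if α ⇒* ε)).

Relevant sets:
  FOLLOW(D) = { $ }

D → b: PREDICT = { 'b' }
D → ( X: PREDICT = { '(' }
  '(' is in predict set, so this production goes in M[D, '(']
D → ε: PREDICT = { $ }

M[D, '('] = D → ( X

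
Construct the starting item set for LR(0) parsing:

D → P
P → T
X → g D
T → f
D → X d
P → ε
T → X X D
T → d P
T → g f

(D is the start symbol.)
{ [D → . P], [D → . X d], [D' → . D], [P → . T], [P → .], [T → . X X D], [T → . d P], [T → . f], [T → . g f], [X → . g D] }

First, augment the grammar with D' → D
I₀ = CLOSURE({ [D' → . D] }):
  [D' → . D] has the dot before D: add [D → . P], [D → . X d]
  [D → . P] has the dot before P: add [P → . T], [P → .]
  [D → . X d] has the dot before X: add [X → . g D]
  [P → . T] has the dot before T: add [T → . f], [T → . X X D], [T → . d P], [T → . g f]
No further items can be added.

I₀ = { [D → . P], [D → . X d], [D' → . D], [P → . T], [P → .], [T → . X X D], [T → . d P], [T → . f], [T → . g f], [X → . g D] }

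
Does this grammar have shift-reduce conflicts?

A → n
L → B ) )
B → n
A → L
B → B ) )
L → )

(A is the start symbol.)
No shift-reduce conflicts

A shift-reduce conflict occurs when an LR(0) state has both:
  - a complete (reduce) item [A → α .] (dot at the end), and
  - a shift item [B → β . c γ] (dot before a terminal).

Augment with A' → A and build the canonical LR(0) collection (I0 = CLOSURE({[A' → . A]}), then GOTO on every symbol after a dot until no new states appear). It has 8 states:
  I0: { [A → . L], [A → . n], [A' → . A], [B → . B ) )], [B → . n], [L → . )], [L → . B ) )] }  — shift
  I1: { [L → ) .] }  — reduce
  I2: { [A' → A .] }  — accept
  I3: { [B → B . ) )], [L → B . ) )] }  — shift
  I4: { [A → L .] }  — reduce
  I5: { [A → n .], [B → n .] }  — 2 reduces
  I6: { [B → B ) . )], [L → B ) . )] }  — shift
  I7: { [B → B ) ) .], [L → B ) ) .] }  — 2 reduces

No state contains both a complete item and a shift item.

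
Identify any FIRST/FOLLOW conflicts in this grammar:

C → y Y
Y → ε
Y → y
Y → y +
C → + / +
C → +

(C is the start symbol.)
Nullable non-terminals: Y.

Y: nullable alternative(s) Y → ε; FOLLOW(Y) = { $ }
  Y → ε: FIRST \ {ε} = { } — this is the only nullable alternative, skip
  Y → y: FIRST \ {ε} = { 'y' } — disjoint from FOLLOW(Y)
  Y → y +: FIRST \ {ε} = { 'y' } — disjoint from FOLLOW(Y)

C has no nullable alternative, so no FIRST/FOLLOW check is needed there.

No FIRST/FOLLOW conflicts found.

Answer: No FIRST/FOLLOW conflicts.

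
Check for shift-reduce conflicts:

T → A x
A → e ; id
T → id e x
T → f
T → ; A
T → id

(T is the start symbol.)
A shift-reduce conflict occurs when an LR(0) state has both:
  - a complete (reduce) item [A → α .] (dot at the end), and
  - a shift item [B → β . c γ] (dot before a terminal).

Augment with T' → T and build the canonical LR(0) collection (I0 = CLOSURE({[T' → . T]}), then GOTO on every symbol after a dot until no new states appear). It has 13 states:
  I0: { [A → . e ; id], [T → . ; A], [T → . A x], [T → . f], [T → . id e x], [T → . id], [T' → . T] }  — shift
  I1: { [A → . e ; id], [T → ; . A] }  — shift
  I2: { [T → A . x] }  — shift
  I3: { [T' → T .] }  — accept
  I4: { [A → e . ; id] }  — shift
  I5: { [T → f .] }  — reduce
  I6: { [T → id . e x], [T → id .] }  — shift, reduce
  I7: { [T → id e . x] }  — shift
  I8: { [T → id e x .] }  — reduce
  I9: { [A → e ; . id] }  — shift
  I10: { [A → e ; id .] }  — reduce
  I11: { [T → A x .] }  — reduce
  I12: { [T → ; A .] }  — reduce

I6 contains reduce item [T → id .] and shift item [T → id . e x] — shift-reduce conflict.

Answer: Yes — I6: [T → id .] vs [T → id . e x]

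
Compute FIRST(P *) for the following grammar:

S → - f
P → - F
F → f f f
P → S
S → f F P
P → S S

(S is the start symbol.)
FIRST sets of the non-terminals involved (from the grammar, by fixed-point iteration):
  FIRST(P) = { '-', 'f' }

To compute FIRST(P *), process the symbols left to right:
Symbol P is a non-terminal. Add FIRST(P) \ {ε} = { '-', 'f' }
P is not nullable (ε ∉ FIRST(P)), so stop here.
FIRST(P *) = { '-', 'f' }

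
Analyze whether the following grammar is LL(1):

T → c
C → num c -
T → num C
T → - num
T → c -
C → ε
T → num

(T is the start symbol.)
A grammar is LL(1) if for each non-terminal N with multiple productions, the predict sets of those productions are pairwise disjoint, where PREDICT(N → α) = (FIRST(α) \ {ε}) ∪ (FOLLOW(N) if α ⇒* ε).

Relevant sets:
  FOLLOW(C) = { $ }

For T:
  PREDICT(T → c) = { 'c' }
  PREDICT(T → num C) = { 'num' }
  PREDICT(T → '-' num) = { '-' }
  PREDICT(T → c '-') = { 'c' }
  PREDICT(T → num) = { 'num' }
For C:
  PREDICT(C → num c '-') = { 'num' }
  PREDICT(C → ε) = { $ }

Conflict found: Predict set conflict for T: { 'c' }
The grammar is NOT LL(1).

Answer: No. Predict set conflict for T: { 'c' }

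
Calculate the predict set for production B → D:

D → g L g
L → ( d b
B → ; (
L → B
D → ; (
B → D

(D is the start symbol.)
PREDICT(B → D) = (FIRST(RHS) \ {ε}) ∪ (FOLLOW(B) if ε ∈ FIRST(RHS), i.e. RHS ⇒* ε)
FIRST(D) = { ';', 'g' }
FIRST(D) = { ';', 'g' }
ε ∉ FIRST(D), so FOLLOW(B) is not added.
PREDICT(B → D) = { ';', 'g' }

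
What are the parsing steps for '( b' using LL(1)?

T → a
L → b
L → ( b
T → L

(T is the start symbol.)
Stack is shown with the top on the left.

Stack  Input  Action
--------------------
T $    ( b $  output T → L
L $    ( b $  output L → ( b
( b $  ( b $  match '('
b $    b $    match 'b'
$      $      accept

The string is accepted.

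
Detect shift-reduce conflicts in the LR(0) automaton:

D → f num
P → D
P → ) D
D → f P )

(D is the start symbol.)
A shift-reduce conflict occurs when an LR(0) state has both:
  - a complete (reduce) item [A → α .] (dot at the end), and
  - a shift item [B → β . c γ] (dot before a terminal).

Augment with D' → D and build the canonical LR(0) collection (I0 = CLOSURE({[D' → . D]}), then GOTO on every symbol after a dot until no new states appear). It has 9 states:
  I0: { [D → . f P )], [D → . f num], [D' → . D] }  — shift
  I1: { [D' → D .] }  — accept
  I2: { [D → . f P )], [D → . f num], [D → f . P )], [D → f . num], [P → . ) D], [P → . D] }  — shift
  I3: { [D → . f P )], [D → . f num], [P → ) . D] }  — shift
  I4: { [P → D .] }  — reduce
  I5: { [D → f P . )] }  — shift
  I6: { [D → f num .] }  — reduce
  I7: { [D → f P ) .] }  — reduce
  I8: { [P → ) D .] }  — reduce

No state contains both a complete item and a shift item.

Answer: No shift-reduce conflicts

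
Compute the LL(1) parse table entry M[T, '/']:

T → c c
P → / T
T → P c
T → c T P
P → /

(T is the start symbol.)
To find M[T, '/'], we find productions for T where '/' is in the predict set (PREDICT(N → α) = (FIRST(α) \ {ε}) ∪ (FOLLOW(N) if α ⇒* ε)).

Relevant sets:
  FIRST(P) = { '/' }

T → c c: PREDICT = { 'c' }
T → P c: PREDICT = { '/' }
  '/' is in predict set, so this production goes in M[T, '/']
T → c T P: PREDICT = { 'c' }

M[T, '/'] = T → P c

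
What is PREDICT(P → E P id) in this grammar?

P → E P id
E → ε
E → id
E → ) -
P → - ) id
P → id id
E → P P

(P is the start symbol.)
{ ')', '-', 'id' }

PREDICT(P → E P id) = (FIRST(RHS) \ {ε}) ∪ (FOLLOW(P) if ε ∈ FIRST(RHS), i.e. RHS ⇒* ε)
FIRST(E) = { ')', '-', 'id', ε }
FIRST(P) = { ')', '-', 'id' }
FIRST(E P id) = { ')', '-', 'id' }
ε ∉ FIRST(E P id), so FOLLOW(P) is not added.
PREDICT(P → E P id) = { ')', '-', 'id' }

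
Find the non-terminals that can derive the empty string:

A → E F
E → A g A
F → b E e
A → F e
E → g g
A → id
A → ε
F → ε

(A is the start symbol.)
{ 'A', 'F' }

ε-productions: A → ε, F → ε
So A, F are immediately nullable.
No further non-terminal can be added: every production for the remaining non-terminals contains a terminal or a non-nullable non-terminal.
Nullable = { 'A', 'F' }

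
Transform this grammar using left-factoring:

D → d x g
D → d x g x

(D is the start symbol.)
Left-factoring transforms A → αβ₁ | αβ₂ into A → αA' and A' → β₁ | β₂
(α is the longest common prefix among the alternatives). Repeat until
no nonterminal has two alternatives with a common prefix.

Round 1: D has alternatives sharing prefix 'd x g'. Introduce D': D → d x g D'
  Add: D' → ε
  Add: D' → x

No remaining common prefixes — done.

Resulting grammar:
D → d x g D'
D' → ε
D' → x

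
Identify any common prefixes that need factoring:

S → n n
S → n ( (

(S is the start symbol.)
Yes, S has productions with common prefix 'n'

Left-factoring is needed when two productions for the same non-terminal
share a common prefix on the right-hand side.

Productions for S:
  S → n n
  S → n ( (

Found common prefix 'n' in productions for S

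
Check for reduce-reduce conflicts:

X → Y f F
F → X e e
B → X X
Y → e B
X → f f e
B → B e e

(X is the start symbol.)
Augment with X' → X and build the canonical LR(0) collection (I0 = CLOSURE({[X' → . X]}), then GOTO on every symbol after a dot until no new states appear). It has 17 states:
  I0: { [X → . Y f F], [X → . f f e], [X' → . X], [Y → . e B] }  — shift
  I1: { [X' → X .] }  — accept
  I2: { [X → Y . f F] }  — shift
  I3: { [B → . B e e], [B → . X X], [X → . Y f F], [X → . f f e], [Y → . e B], [Y → e . B] }  — shift
  I4: { [X → f . f e] }  — shift
  I5: { [X → f f . e] }  — shift
  I6: { [X → f f e .] }  — reduce
  I7: { [B → B . e e], [Y → e B .] }  — shift, reduce
  I8: { [B → X . X], [X → . Y f F], [X → . f f e], [Y → . e B] }  — shift
  I9: { [B → X X .] }  — reduce
  I10: { [B → B e . e] }  — shift
  I11: { [B → B e e .] }  — reduce
  I12: { [F → . X e e], [X → . Y f F], [X → . f f e], [X → Y f . F], [Y → . e B] }  — shift
  I13: { [X → Y f F .] }  — reduce
  I14: { [F → X . e e] }  — shift
  I15: { [F → X e . e] }  — shift
  I16: { [F → X e e .] }  — reduce

No state contains more than one complete item.

Answer: No reduce-reduce conflicts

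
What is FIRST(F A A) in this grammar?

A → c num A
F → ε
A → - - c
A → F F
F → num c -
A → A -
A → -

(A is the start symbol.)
FIRST sets of the non-terminals involved (from the grammar, by fixed-point iteration):
  FIRST(F) = { 'num', ε }
  FIRST(A) = { '-', 'c', 'num', ε }

To compute FIRST(F A A), process the symbols left to right:
Symbol F is a non-terminal. Add FIRST(F) \ {ε} = { 'num' }
F is nullable (ε ∈ FIRST(F)), continue to the next symbol.
Symbol A is a non-terminal. Add FIRST(A) \ {ε} = { '-', 'c', 'num' }
A is nullable (ε ∈ FIRST(A)), continue to the next symbol.
Symbol A is a non-terminal. Add FIRST(A) \ {ε} = { '-', 'c', 'num' }
A is nullable (ε ∈ FIRST(A)), continue to the next symbol.
All symbols are nullable, so ε is in the result.
FIRST(F A A) = { '-', 'c', 'num', ε }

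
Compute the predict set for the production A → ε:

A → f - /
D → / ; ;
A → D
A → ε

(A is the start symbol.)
PREDICT(A → ε) = (FIRST(RHS) \ {ε}) ∪ (FOLLOW(A) if ε ∈ FIRST(RHS), i.e. RHS ⇒* ε)
The right-hand side is ε (FIRST(ε) = { ε }), so the predict set is FOLLOW(A) = { $ }
PREDICT(A → ε) = { $ }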